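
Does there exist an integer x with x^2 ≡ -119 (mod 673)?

no

(-119/673)
  = (119/673)    [673 ≡ 1 mod 4 ⇒ (-1/673) = +1]
  = (673/119)    [QR: 673 ≡ 1 mod 4, sign kept]
  = (78/119)    [673 ≡ 78 mod 119]
  = (39/119)    [119 ≡ 7 mod 8 ⇒ (2/119) = +1]
  = -(119/39)    [QR: both ≡ 3 mod 4, sign flips]
  = -(2/39)    [119 ≡ 2 mod 39]
  = -(1/39)    [39 ≡ 7 mod 8 ⇒ (2/39) = +1]
  = -1    [(1/39) = 1]
(-119/673) = -1, and 673 is prime, so -119 is not a quadratic residue mod 673.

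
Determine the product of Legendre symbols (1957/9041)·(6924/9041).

By multiplicativity, (1957·6924/9041) = (1957/9041)·(6924/9041).
First factor (1957/9041):
1957 ≡ 1 (mod 4), so quadratic reciprocity gives (1957/9041) = (9041/1957). Reduce: 9041 ≡ 1213 (mod 1957). Now have (1213/1957).
1213 ≡ 1 (mod 4), so quadratic reciprocity gives (1213/1957) = (1957/1213). Reduce: 1957 ≡ 744 (mod 1213). Now have (744/1213).
Factor out 2: 744 = 2^3·93. Since 1213 ≡ 5 (mod 8), (2/1213) = -1, and (2/1213)^3 = -1. Now have -(93/1213).
93 ≡ 1 (mod 4), so quadratic reciprocity gives (93/1213) = (1213/93). Reduce: 1213 ≡ 4 (mod 93). Now have -(4/93).
Factor out 2: 4 = 2^2. Since 93 ≡ 5 (mod 8), (2/93) = -1, and (2/93)^2 = +1. Now have -(1/93).
(1/93) = 1. Collecting the sign factors: -1.
Second factor (6924/9041):
Factor out 2: 6924 = 2^2·1731. Since 9041 ≡ 1 (mod 8), (2/9041) = +1, and (2/9041)^2 = +1. Now have (1731/9041).
9041 ≡ 1 (mod 4), so quadratic reciprocity gives (1731/9041) = (9041/1731). Reduce: 9041 ≡ 386 (mod 1731). Now have (386/1731).
Factor out 2: 386 = 2·193. Since 1731 ≡ 3 (mod 8), (2/1731) = -1. Now have -(193/1731).
193 ≡ 1 (mod 4), so quadratic reciprocity gives (193/1731) = (1731/193). Reduce: 1731 ≡ 187 (mod 193). Now have -(187/193).
193 ≡ 1 (mod 4), so quadratic reciprocity gives (187/193) = (193/187). Reduce: 193 ≡ 6 (mod 187). Now have -(6/187).
Factor out 2: 6 = 2·3. Since 187 ≡ 3 (mod 8), (2/187) = -1. Now have (3/187).
Both 3 ≡ 3 and 187 ≡ 3 (mod 4), so reciprocity gives (3/187) = -(187/3). Reduce: 187 ≡ 1 (mod 3). Now have -(1/3).
(1/3) = 1. Collecting the sign factors: -1.
Product: (-1)·(-1) = 1.

1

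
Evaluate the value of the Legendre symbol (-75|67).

1

Pull out -1: (-75|67) = (-1|67)·(75|67). Since 67 ≡ 3 (mod 4), (-1|67) = -1. Now have -(75|67).
Reduce the numerator: 75 ≡ 8 (mod 67), so (75|67) = (8|67).
Factor out 2: 8 = 2^3. Since 67 ≡ 3 (mod 8), (2|67) = -1, and (2|67)^3 = -1. Now have (1|67).
(1|67) = 1. Collecting the sign factors: 1.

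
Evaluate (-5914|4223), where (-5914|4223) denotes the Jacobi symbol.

(-5914|4223)
  = (2532|4223)    [-5914 ≡ 2532 mod 4223]
  = (633|4223)    [4223 ≡ 7 mod 8 ⇒ (2|4223)^2 = +1]
  = (4223|633)    [QR: 633 ≡ 1 mod 4, sign kept]
  = (425|633)    [4223 ≡ 425 mod 633]
  = (633|425)    [QR: 425 ≡ 1 mod 4, sign kept]
  = (208|425)    [633 ≡ 208 mod 425]
  = (13|425)    [425 ≡ 1 mod 8 ⇒ (2|425)^4 = +1]
  = (425|13)    [QR: 13 ≡ 1 mod 4, sign kept]
  = (9|13)    [425 ≡ 9 mod 13]
  = (13|9)    [QR: 9 ≡ 1 mod 4, sign kept]
  = (4|9)    [13 ≡ 4 mod 9]
  = (1|9)    [9 ≡ 1 mod 8 ⇒ (2|9)^2 = +1]
  = 1    [(1|9) = 1]

1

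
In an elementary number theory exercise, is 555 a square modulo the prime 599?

yes

(555/599)
  = -(599/555)    [QR: both ≡ 3 mod 4, sign flips]
  = -(44/555)    [599 ≡ 44 mod 555]
  = -(11/555)    [555 ≡ 3 mod 8 ⇒ (2/555)^2 = +1]
  = (555/11)    [QR: both ≡ 3 mod 4, sign flips]
  = (5/11)    [555 ≡ 5 mod 11]
  = (11/5)    [QR: 5 ≡ 1 mod 4, sign kept]
  = (1/5)    [11 ≡ 1 mod 5]
  = 1    [(1/5) = 1]
The Legendre symbol is 1, so x^2 ≡ 555 (mod 599) has solution.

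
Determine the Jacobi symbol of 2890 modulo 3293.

Factor out 2: 2890 = 2·1445. Since 3293 ≡ 5 (mod 8), (2/3293) = -1. Now have -(1445/3293).
1445 ≡ 1 (mod 4), so quadratic reciprocity gives (1445/3293) = (3293/1445). Reduce: 3293 ≡ 403 (mod 1445). Now have -(403/1445).
1445 ≡ 1 (mod 4), so quadratic reciprocity gives (403/1445) = (1445/403). Reduce: 1445 ≡ 236 (mod 403). Now have -(236/403).
Factor out 2: 236 = 2^2·59. Since 403 ≡ 3 (mod 8), (2/403) = -1, and (2/403)^2 = +1. Now have -(59/403).
Both 59 ≡ 3 and 403 ≡ 3 (mod 4), so reciprocity gives (59/403) = -(403/59). Reduce: 403 ≡ 49 (mod 59). Now have (49/59).
49 ≡ 1 (mod 4), so quadratic reciprocity gives (49/59) = (59/49). Reduce: 59 ≡ 10 (mod 49). Now have (10/49).
Factor out 2: 10 = 2·5. Since 49 ≡ 1 (mod 8), (2/49) = +1. Now have (5/49).
5 ≡ 1 (mod 4), so quadratic reciprocity gives (5/49) = (49/5). Reduce: 49 ≡ 4 (mod 5). Now have (4/5).
Factor out 2: 4 = 2^2. Since 5 ≡ 5 (mod 8), (2/5) = -1, and (2/5)^2 = +1. Now have (1/5).
(1/5) = 1. Collecting the sign factors: 1.

1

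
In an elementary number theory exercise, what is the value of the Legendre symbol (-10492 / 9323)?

(-10492 / 9323)
  = -(10492 / 9323)    [9323 ≡ 3 mod 4 ⇒ (-1 / 9323) = -1]
  = -(1169 / 9323)    [10492 ≡ 1169 mod 9323]
  = -(9323 / 1169)    [QR: 1169 ≡ 1 mod 4, sign kept]
  = -(1140 / 1169)    [9323 ≡ 1140 mod 1169]
  = -(285 / 1169)    [1169 ≡ 1 mod 8 ⇒ (2 / 1169)^2 = +1]
  = -(1169 / 285)    [QR: 285 ≡ 1 mod 4, sign kept]
  = -(29 / 285)    [1169 ≡ 29 mod 285]
  = -(285 / 29)    [QR: 29 ≡ 1 mod 4, sign kept]
  = -(24 / 29)    [285 ≡ 24 mod 29]
  = (3 / 29)    [29 ≡ 5 mod 8 ⇒ (2 / 29)^3 = -1]
  = (29 / 3)    [QR: 29 ≡ 1 mod 4, sign kept]
  = (2 / 3)    [29 ≡ 2 mod 3]
  = -(1 / 3)    [3 ≡ 3 mod 8 ⇒ (2 / 3) = -1]
  = -1    [(1 / 3) = 1]

-1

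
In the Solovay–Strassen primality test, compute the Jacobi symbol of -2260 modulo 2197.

-1

Reduce the numerator: -2260 ≡ 2134 (mod 2197), so (-2260/2197) = (2134/2197).
Factor out 2: 2134 = 2·1067. Since 2197 ≡ 5 (mod 8), (2/2197) = -1. Now have -(1067/2197).
2197 ≡ 1 (mod 4), so quadratic reciprocity gives (1067/2197) = (2197/1067). Reduce: 2197 ≡ 63 (mod 1067). Now have -(63/1067).
Both 63 ≡ 3 and 1067 ≡ 3 (mod 4), so reciprocity gives (63/1067) = -(1067/63). Reduce: 1067 ≡ 59 (mod 63). Now have (59/63).
Both 59 ≡ 3 and 63 ≡ 3 (mod 4), so reciprocity gives (59/63) = -(63/59). Reduce: 63 ≡ 4 (mod 59). Now have -(4/59).
Factor out 2: 4 = 2^2. Since 59 ≡ 3 (mod 8), (2/59) = -1, and (2/59)^2 = +1. Now have -(1/59).
(1/59) = 1. Collecting the sign factors: -1.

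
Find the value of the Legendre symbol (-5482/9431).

(-5482/9431)
  = (3949/9431)    [-5482 ≡ 3949 mod 9431]
  = (9431/3949)    [QR: 3949 ≡ 1 mod 4, sign kept]
  = (1533/3949)    [9431 ≡ 1533 mod 3949]
  = (3949/1533)    [QR: 1533 ≡ 1 mod 4, sign kept]
  = (883/1533)    [3949 ≡ 883 mod 1533]
  = (1533/883)    [QR: 1533 ≡ 1 mod 4, sign kept]
  = (650/883)    [1533 ≡ 650 mod 883]
  = -(325/883)    [883 ≡ 3 mod 8 ⇒ (2/883) = -1]
  = -(883/325)    [QR: 325 ≡ 1 mod 4, sign kept]
  = -(233/325)    [883 ≡ 233 mod 325]
  = -(325/233)    [QR: 233 ≡ 1 mod 4, sign kept]
  = -(92/233)    [325 ≡ 92 mod 233]
  = -(23/233)    [233 ≡ 1 mod 8 ⇒ (2/233)^2 = +1]
  = -(233/23)    [QR: 233 ≡ 1 mod 4, sign kept]
  = -(3/23)    [233 ≡ 3 mod 23]
  = (23/3)    [QR: both ≡ 3 mod 4, sign flips]
  = (2/3)    [23 ≡ 2 mod 3]
  = -(1/3)    [3 ≡ 3 mod 8 ⇒ (2/3) = -1]
  = -1    [(1/3) = 1]

-1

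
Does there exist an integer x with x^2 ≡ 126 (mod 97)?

no

Reduce the numerator: 126 ≡ 29 (mod 97), so (126|97) = (29|97).
29 ≡ 1 (mod 4), so quadratic reciprocity gives (29|97) = (97|29). Reduce: 97 ≡ 10 (mod 29). Now have (10|29).
Factor out 2: 10 = 2·5. Since 29 ≡ 5 (mod 8), (2|29) = -1. Now have -(5|29).
5 ≡ 1 (mod 4), so quadratic reciprocity gives (5|29) = (29|5). Reduce: 29 ≡ 4 (mod 5). Now have -(4|5).
Factor out 2: 4 = 2^2. Since 5 ≡ 5 (mod 8), (2|5) = -1, and (2|5)^2 = +1. Now have -(1|5).
(1|5) = 1. Collecting the sign factors: -1.
(126|97) = -1, and 97 is prime, so 126 is not a quadratic residue mod 97.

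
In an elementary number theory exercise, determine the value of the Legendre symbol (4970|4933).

1

Reduce the numerator: 4970 ≡ 37 (mod 4933), so (4970|4933) = (37|4933).
37 ≡ 1 (mod 4), so quadratic reciprocity gives (37|4933) = (4933|37). Reduce: 4933 ≡ 12 (mod 37). Now have (12|37).
Factor out 2: 12 = 2^2·3. Since 37 ≡ 5 (mod 8), (2|37) = -1, and (2|37)^2 = +1. Now have (3|37).
37 ≡ 1 (mod 4), so quadratic reciprocity gives (3|37) = (37|3). Reduce: 37 ≡ 1 (mod 3). Now have (1|3).
(1|3) = 1. Collecting the sign factors: 1.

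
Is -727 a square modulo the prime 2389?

yes

(-727|2389)
  = (1662|2389)    [-727 ≡ 1662 mod 2389]
  = -(831|2389)    [2389 ≡ 5 mod 8 ⇒ (2|2389) = -1]
  = -(2389|831)    [QR: 2389 ≡ 1 mod 4, sign kept]
  = -(727|831)    [2389 ≡ 727 mod 831]
  = (831|727)    [QR: both ≡ 3 mod 4, sign flips]
  = (104|727)    [831 ≡ 104 mod 727]
  = (13|727)    [727 ≡ 7 mod 8 ⇒ (2|727)^3 = +1]
  = (727|13)    [QR: 13 ≡ 1 mod 4, sign kept]
  = (12|13)    [727 ≡ 12 mod 13]
  = (3|13)    [13 ≡ 5 mod 8 ⇒ (2|13)^2 = +1]
  = (13|3)    [QR: 13 ≡ 1 mod 4, sign kept]
  = (1|3)    [13 ≡ 1 mod 3]
  = 1    [(1|3) = 1]
The Legendre symbol is 1, so x^2 ≡ -727 (mod 2389) has solution.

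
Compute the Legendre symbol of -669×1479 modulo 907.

1

By multiplicativity, (-669·1479/907) = (-669/907)·(1479/907).
First factor (-669/907):
Reduce the numerator: -669 ≡ 238 (mod 907), so (-669/907) = (238/907).
Factor out 2: 238 = 2·119. Since 907 ≡ 3 (mod 8), (2/907) = -1. Now have -(119/907).
Both 119 ≡ 3 and 907 ≡ 3 (mod 4), so reciprocity gives (119/907) = -(907/119). Reduce: 907 ≡ 74 (mod 119). Now have (74/119).
Factor out 2: 74 = 2·37. Since 119 ≡ 7 (mod 8), (2/119) = +1. Now have (37/119).
37 ≡ 1 (mod 4), so quadratic reciprocity gives (37/119) = (119/37). Reduce: 119 ≡ 8 (mod 37). Now have (8/37).
Factor out 2: 8 = 2^3. Since 37 ≡ 5 (mod 8), (2/37) = -1, and (2/37)^3 = -1. Now have -(1/37).
(1/37) = 1. Collecting the sign factors: -1.
Second factor (1479/907):
Reduce the numerator: 1479 ≡ 572 (mod 907), so (1479/907) = (572/907).
Factor out 2: 572 = 2^2·143. Since 907 ≡ 3 (mod 8), (2/907) = -1, and (2/907)^2 = +1. Now have (143/907).
Both 143 ≡ 3 and 907 ≡ 3 (mod 4), so reciprocity gives (143/907) = -(907/143). Reduce: 907 ≡ 49 (mod 143). Now have -(49/143).
49 ≡ 1 (mod 4), so quadratic reciprocity gives (49/143) = (143/49). Reduce: 143 ≡ 45 (mod 49). Now have -(45/49).
45 ≡ 1 (mod 4), so quadratic reciprocity gives (45/49) = (49/45). Reduce: 49 ≡ 4 (mod 45). Now have -(4/45).
Factor out 2: 4 = 2^2. Since 45 ≡ 5 (mod 8), (2/45) = -1, and (2/45)^2 = +1. Now have -(1/45).
(1/45) = 1. Collecting the sign factors: -1.
Product: (-1)·(-1) = 1.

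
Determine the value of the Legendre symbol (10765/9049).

-1

Reduce the numerator: 10765 ≡ 1716 (mod 9049), so (10765/9049) = (1716/9049).
Factor out 2: 1716 = 2^2·429. Since 9049 ≡ 1 (mod 8), (2/9049) = +1, and (2/9049)^2 = +1. Now have (429/9049).
429 ≡ 1 (mod 4), so quadratic reciprocity gives (429/9049) = (9049/429). Reduce: 9049 ≡ 40 (mod 429). Now have (40/429).
Factor out 2: 40 = 2^3·5. Since 429 ≡ 5 (mod 8), (2/429) = -1, and (2/429)^3 = -1. Now have -(5/429).
5 ≡ 1 (mod 4), so quadratic reciprocity gives (5/429) = (429/5). Reduce: 429 ≡ 4 (mod 5). Now have -(4/5).
Factor out 2: 4 = 2^2. Since 5 ≡ 5 (mod 8), (2/5) = -1, and (2/5)^2 = +1. Now have -(1/5).
(1/5) = 1. Collecting the sign factors: -1.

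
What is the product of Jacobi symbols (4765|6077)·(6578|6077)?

By multiplicativity, (4765·6578|6077) = (4765|6077)·(6578|6077).
First factor (4765|6077):
(4765|6077)
  = (6077|4765)    [QR: 4765 ≡ 1 mod 4, sign kept]
  = (1312|4765)    [6077 ≡ 1312 mod 4765]
  = -(41|4765)    [4765 ≡ 5 mod 8 ⇒ (2|4765)^5 = -1]
  = -(4765|41)    [QR: 41 ≡ 1 mod 4, sign kept]
  = -(9|41)    [4765 ≡ 9 mod 41]
  = -(41|9)    [QR: 9 ≡ 1 mod 4, sign kept]
  = -(5|9)    [41 ≡ 5 mod 9]
  = -(9|5)    [QR: 5 ≡ 1 mod 4, sign kept]
  = -(4|5)    [9 ≡ 4 mod 5]
  = -(1|5)    [5 ≡ 5 mod 8 ⇒ (2|5)^2 = +1]
  = -1    [(1|5) = 1]
Second factor (6578|6077):
(6578|6077)
  = (501|6077)    [6578 ≡ 501 mod 6077]
  = (6077|501)    [QR: 501 ≡ 1 mod 4, sign kept]
  = (65|501)    [6077 ≡ 65 mod 501]
  = (501|65)    [QR: 65 ≡ 1 mod 4, sign kept]
  = (46|65)    [501 ≡ 46 mod 65]
  = (23|65)    [65 ≡ 1 mod 8 ⇒ (2|65) = +1]
  = (65|23)    [QR: 65 ≡ 1 mod 4, sign kept]
  = (19|23)    [65 ≡ 19 mod 23]
  = -(23|19)    [QR: both ≡ 3 mod 4, sign flips]
  = -(4|19)    [23 ≡ 4 mod 19]
  = -(1|19)    [19 ≡ 3 mod 8 ⇒ (2|19)^2 = +1]
  = -1    [(1|19) = 1]
Product: (-1)·(-1) = 1.

1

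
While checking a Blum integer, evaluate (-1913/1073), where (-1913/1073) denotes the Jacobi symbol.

Reduce the numerator: -1913 ≡ 233 (mod 1073), so (-1913/1073) = (233/1073).
233 ≡ 1 (mod 4), so quadratic reciprocity gives (233/1073) = (1073/233). Reduce: 1073 ≡ 141 (mod 233). Now have (141/233).
141 ≡ 1 (mod 4), so quadratic reciprocity gives (141/233) = (233/141). Reduce: 233 ≡ 92 (mod 141). Now have (92/141).
Factor out 2: 92 = 2^2·23. Since 141 ≡ 5 (mod 8), (2/141) = -1, and (2/141)^2 = +1. Now have (23/141).
141 ≡ 1 (mod 4), so quadratic reciprocity gives (23/141) = (141/23). Reduce: 141 ≡ 3 (mod 23). Now have (3/23).
Both 3 ≡ 3 and 23 ≡ 3 (mod 4), so reciprocity gives (3/23) = -(23/3). Reduce: 23 ≡ 2 (mod 3). Now have -(2/3).
Factor out 2: 2 = 2. Since 3 ≡ 3 (mod 8), (2/3) = -1. Now have (1/3).
(1/3) = 1. Collecting the sign factors: 1.

1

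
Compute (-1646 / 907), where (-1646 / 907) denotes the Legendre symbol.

Reduce the numerator: -1646 ≡ 168 (mod 907), so (-1646 / 907) = (168 / 907).
Factor out 2: 168 = 2^3·21. Since 907 ≡ 3 (mod 8), (2 / 907) = -1, and (2 / 907)^3 = -1. Now have -(21 / 907).
21 ≡ 1 (mod 4), so quadratic reciprocity gives (21 / 907) = (907 / 21). Reduce: 907 ≡ 4 (mod 21). Now have -(4 / 21).
Factor out 2: 4 = 2^2. Since 21 ≡ 5 (mod 8), (2 / 21) = -1, and (2 / 21)^2 = +1. Now have -(1 / 21).
(1 / 21) = 1. Collecting the sign factors: -1.

-1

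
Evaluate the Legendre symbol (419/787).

Both 419 ≡ 3 and 787 ≡ 3 (mod 4), so reciprocity gives (419/787) = -(787/419). Reduce: 787 ≡ 368 (mod 419). Now have -(368/419).
Factor out 2: 368 = 2^4·23. Since 419 ≡ 3 (mod 8), (2/419) = -1, and (2/419)^4 = +1. Now have -(23/419).
Both 23 ≡ 3 and 419 ≡ 3 (mod 4), so reciprocity gives (23/419) = -(419/23). Reduce: 419 ≡ 5 (mod 23). Now have (5/23).
5 ≡ 1 (mod 4), so quadratic reciprocity gives (5/23) = (23/5). Reduce: 23 ≡ 3 (mod 5). Now have (3/5).
5 ≡ 1 (mod 4), so quadratic reciprocity gives (3/5) = (5/3). Reduce: 5 ≡ 2 (mod 3). Now have (2/3).
Factor out 2: 2 = 2. Since 3 ≡ 3 (mod 8), (2/3) = -1. Now have -(1/3).
(1/3) = 1. Collecting the sign factors: -1.

-1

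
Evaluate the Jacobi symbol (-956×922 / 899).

By multiplicativity, (-956·922 / 899) = (-956 / 899)·(922 / 899).
First factor (-956 / 899):
Reduce the numerator: -956 ≡ 842 (mod 899), so (-956 / 899) = (842 / 899).
Factor out 2: 842 = 2·421. Since 899 ≡ 3 (mod 8), (2 / 899) = -1. Now have -(421 / 899).
421 ≡ 1 (mod 4), so quadratic reciprocity gives (421 / 899) = (899 / 421). Reduce: 899 ≡ 57 (mod 421). Now have -(57 / 421).
57 ≡ 1 (mod 4), so quadratic reciprocity gives (57 / 421) = (421 / 57). Reduce: 421 ≡ 22 (mod 57). Now have -(22 / 57).
Factor out 2: 22 = 2·11. Since 57 ≡ 1 (mod 8), (2 / 57) = +1. Now have -(11 / 57).
57 ≡ 1 (mod 4), so quadratic reciprocity gives (11 / 57) = (57 / 11). Reduce: 57 ≡ 2 (mod 11). Now have -(2 / 11).
Factor out 2: 2 = 2. Since 11 ≡ 3 (mod 8), (2 / 11) = -1. Now have (1 / 11).
(1 / 11) = 1. Collecting the sign factors: 1.
Second factor (922 / 899):
Reduce the numerator: 922 ≡ 23 (mod 899), so (922 / 899) = (23 / 899).
Both 23 ≡ 3 and 899 ≡ 3 (mod 4), so reciprocity gives (23 / 899) = -(899 / 23). Reduce: 899 ≡ 2 (mod 23). Now have -(2 / 23).
Factor out 2: 2 = 2. Since 23 ≡ 7 (mod 8), (2 / 23) = +1. Now have -(1 / 23).
(1 / 23) = 1. Collecting the sign factors: -1.
Product: (1)·(-1) = -1.

-1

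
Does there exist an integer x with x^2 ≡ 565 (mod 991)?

yes

565 ≡ 1 (mod 4), so quadratic reciprocity gives (565|991) = (991|565). Reduce: 991 ≡ 426 (mod 565). Now have (426|565).
Factor out 2: 426 = 2·213. Since 565 ≡ 5 (mod 8), (2|565) = -1. Now have -(213|565).
213 ≡ 1 (mod 4), so quadratic reciprocity gives (213|565) = (565|213). Reduce: 565 ≡ 139 (mod 213). Now have -(139|213).
213 ≡ 1 (mod 4), so quadratic reciprocity gives (139|213) = (213|139). Reduce: 213 ≡ 74 (mod 139). Now have -(74|139).
Factor out 2: 74 = 2·37. Since 139 ≡ 3 (mod 8), (2|139) = -1. Now have (37|139).
37 ≡ 1 (mod 4), so quadratic reciprocity gives (37|139) = (139|37). Reduce: 139 ≡ 28 (mod 37). Now have (28|37).
Factor out 2: 28 = 2^2·7. Since 37 ≡ 5 (mod 8), (2|37) = -1, and (2|37)^2 = +1. Now have (7|37).
37 ≡ 1 (mod 4), so quadratic reciprocity gives (7|37) = (37|7). Reduce: 37 ≡ 2 (mod 7). Now have (2|7).
Factor out 2: 2 = 2. Since 7 ≡ 7 (mod 8), (2|7) = +1. Now have (1|7).
(1|7) = 1. Collecting the sign factors: 1.
The Legendre symbol is 1, so x^2 ≡ 565 (mod 991) has solution.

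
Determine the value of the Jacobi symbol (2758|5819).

-1

(2758|5819)
  = -(1379|5819)    [5819 ≡ 3 mod 8 ⇒ (2|5819) = -1]
  = (5819|1379)    [QR: both ≡ 3 mod 4, sign flips]
  = (303|1379)    [5819 ≡ 303 mod 1379]
  = -(1379|303)    [QR: both ≡ 3 mod 4, sign flips]
  = -(167|303)    [1379 ≡ 167 mod 303]
  = (303|167)    [QR: both ≡ 3 mod 4, sign flips]
  = (136|167)    [303 ≡ 136 mod 167]
  = (17|167)    [167 ≡ 7 mod 8 ⇒ (2|167)^3 = +1]
  = (167|17)    [QR: 17 ≡ 1 mod 4, sign kept]
  = (14|17)    [167 ≡ 14 mod 17]
  = (7|17)    [17 ≡ 1 mod 8 ⇒ (2|17) = +1]
  = (17|7)    [QR: 17 ≡ 1 mod 4, sign kept]
  = (3|7)    [17 ≡ 3 mod 7]
  = -(7|3)    [QR: both ≡ 3 mod 4, sign flips]
  = -(1|3)    [7 ≡ 1 mod 3]
  = -1    [(1|3) = 1]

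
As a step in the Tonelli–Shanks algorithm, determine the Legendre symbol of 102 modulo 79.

1

(102/79)
  = (23/79)    [102 ≡ 23 mod 79]
  = -(79/23)    [QR: both ≡ 3 mod 4, sign flips]
  = -(10/23)    [79 ≡ 10 mod 23]
  = -(5/23)    [23 ≡ 7 mod 8 ⇒ (2/23) = +1]
  = -(23/5)    [QR: 5 ≡ 1 mod 4, sign kept]
  = -(3/5)    [23 ≡ 3 mod 5]
  = -(5/3)    [QR: 5 ≡ 1 mod 4, sign kept]
  = -(2/3)    [5 ≡ 2 mod 3]
  = (1/3)    [3 ≡ 3 mod 8 ⇒ (2/3) = -1]
  = 1    [(1/3) = 1]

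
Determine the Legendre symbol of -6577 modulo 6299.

-1

(-6577 / 6299)
  = (6021 / 6299)    [-6577 ≡ 6021 mod 6299]
  = (6299 / 6021)    [QR: 6021 ≡ 1 mod 4, sign kept]
  = (278 / 6021)    [6299 ≡ 278 mod 6021]
  = -(139 / 6021)    [6021 ≡ 5 mod 8 ⇒ (2 / 6021) = -1]
  = -(6021 / 139)    [QR: 6021 ≡ 1 mod 4, sign kept]
  = -(44 / 139)    [6021 ≡ 44 mod 139]
  = -(11 / 139)    [139 ≡ 3 mod 8 ⇒ (2 / 139)^2 = +1]
  = (139 / 11)    [QR: both ≡ 3 mod 4, sign flips]
  = (7 / 11)    [139 ≡ 7 mod 11]
  = -(11 / 7)    [QR: both ≡ 3 mod 4, sign flips]
  = -(4 / 7)    [11 ≡ 4 mod 7]
  = -(1 / 7)    [7 ≡ 7 mod 8 ⇒ (2 / 7)^2 = +1]
  = -1    [(1 / 7) = 1]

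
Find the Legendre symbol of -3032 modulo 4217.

-1

(-3032/4217)
  = (1185/4217)    [-3032 ≡ 1185 mod 4217]
  = (4217/1185)    [QR: 1185 ≡ 1 mod 4, sign kept]
  = (662/1185)    [4217 ≡ 662 mod 1185]
  = (331/1185)    [1185 ≡ 1 mod 8 ⇒ (2/1185) = +1]
  = (1185/331)    [QR: 1185 ≡ 1 mod 4, sign kept]
  = (192/331)    [1185 ≡ 192 mod 331]
  = (3/331)    [331 ≡ 3 mod 8 ⇒ (2/331)^6 = +1]
  = -(331/3)    [QR: both ≡ 3 mod 4, sign flips]
  = -(1/3)    [331 ≡ 1 mod 3]
  = -1    [(1/3) = 1]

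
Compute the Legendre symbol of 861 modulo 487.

1

(861/487)
  = (374/487)    [861 ≡ 374 mod 487]
  = (187/487)    [487 ≡ 7 mod 8 ⇒ (2/487) = +1]
  = -(487/187)    [QR: both ≡ 3 mod 4, sign flips]
  = -(113/187)    [487 ≡ 113 mod 187]
  = -(187/113)    [QR: 113 ≡ 1 mod 4, sign kept]
  = -(74/113)    [187 ≡ 74 mod 113]
  = -(37/113)    [113 ≡ 1 mod 8 ⇒ (2/113) = +1]
  = -(113/37)    [QR: 37 ≡ 1 mod 4, sign kept]
  = -(2/37)    [113 ≡ 2 mod 37]
  = (1/37)    [37 ≡ 5 mod 8 ⇒ (2/37) = -1]
  = 1    [(1/37) = 1]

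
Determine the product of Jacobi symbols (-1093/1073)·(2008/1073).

By multiplicativity, (-1093·2008/1073) = (-1093/1073)·(2008/1073).
First factor (-1093/1073):
(-1093/1073)
  = (1053/1073)    [-1093 ≡ 1053 mod 1073]
  = (1073/1053)    [QR: 1053 ≡ 1 mod 4, sign kept]
  = (20/1053)    [1073 ≡ 20 mod 1053]
  = (5/1053)    [1053 ≡ 5 mod 8 ⇒ (2/1053)^2 = +1]
  = (1053/5)    [QR: 5 ≡ 1 mod 4, sign kept]
  = (3/5)    [1053 ≡ 3 mod 5]
  = (5/3)    [QR: 5 ≡ 1 mod 4, sign kept]
  = (2/3)    [5 ≡ 2 mod 3]
  = -(1/3)    [3 ≡ 3 mod 8 ⇒ (2/3) = -1]
  = -1    [(1/3) = 1]
Second factor (2008/1073):
(2008/1073)
  = (935/1073)    [2008 ≡ 935 mod 1073]
  = (1073/935)    [QR: 1073 ≡ 1 mod 4, sign kept]
  = (138/935)    [1073 ≡ 138 mod 935]
  = (69/935)    [935 ≡ 7 mod 8 ⇒ (2/935) = +1]
  = (935/69)    [QR: 69 ≡ 1 mod 4, sign kept]
  = (38/69)    [935 ≡ 38 mod 69]
  = -(19/69)    [69 ≡ 5 mod 8 ⇒ (2/69) = -1]
  = -(69/19)    [QR: 69 ≡ 1 mod 4, sign kept]
  = -(12/19)    [69 ≡ 12 mod 19]
  = -(3/19)    [19 ≡ 3 mod 8 ⇒ (2/19)^2 = +1]
  = (19/3)    [QR: both ≡ 3 mod 4, sign flips]
  = (1/3)    [19 ≡ 1 mod 3]
  = 1    [(1/3) = 1]
Product: (-1)·(1) = -1.

-1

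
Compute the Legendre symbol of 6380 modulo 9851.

(6380/9851)
  = (1595/9851)    [9851 ≡ 3 mod 8 ⇒ (2/9851)^2 = +1]
  = -(9851/1595)    [QR: both ≡ 3 mod 4, sign flips]
  = -(281/1595)    [9851 ≡ 281 mod 1595]
  = -(1595/281)    [QR: 281 ≡ 1 mod 4, sign kept]
  = -(190/281)    [1595 ≡ 190 mod 281]
  = -(95/281)    [281 ≡ 1 mod 8 ⇒ (2/281) = +1]
  = -(281/95)    [QR: 281 ≡ 1 mod 4, sign kept]
  = -(91/95)    [281 ≡ 91 mod 95]
  = (95/91)    [QR: both ≡ 3 mod 4, sign flips]
  = (4/91)    [95 ≡ 4 mod 91]
  = (1/91)    [91 ≡ 3 mod 8 ⇒ (2/91)^2 = +1]
  = 1    [(1/91) = 1]

1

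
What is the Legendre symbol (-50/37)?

Pull out -1: (-50/37) = (-1/37)·(50/37). Since 37 ≡ 1 (mod 4), (-1/37) = +1. Now have (50/37).
Reduce the numerator: 50 ≡ 13 (mod 37), so (50/37) = (13/37).
13 ≡ 1 (mod 4), so quadratic reciprocity gives (13/37) = (37/13). Reduce: 37 ≡ 11 (mod 13). Now have (11/13).
13 ≡ 1 (mod 4), so quadratic reciprocity gives (11/13) = (13/11). Reduce: 13 ≡ 2 (mod 11). Now have (2/11).
Factor out 2: 2 = 2. Since 11 ≡ 3 (mod 8), (2/11) = -1. Now have -(1/11).
(1/11) = 1. Collecting the sign factors: -1.

-1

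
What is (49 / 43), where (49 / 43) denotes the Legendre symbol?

Reduce the numerator: 49 ≡ 6 (mod 43), so (49 / 43) = (6 / 43).
Factor out 2: 6 = 2·3. Since 43 ≡ 3 (mod 8), (2 / 43) = -1. Now have -(3 / 43).
Both 3 ≡ 3 and 43 ≡ 3 (mod 4), so reciprocity gives (3 / 43) = -(43 / 3). Reduce: 43 ≡ 1 (mod 3). Now have (1 / 3).
(1 / 3) = 1. Collecting the sign factors: 1.

1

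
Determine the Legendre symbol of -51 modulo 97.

-1

Reduce the numerator: -51 ≡ 46 (mod 97), so (-51 / 97) = (46 / 97).
Factor out 2: 46 = 2·23. Since 97 ≡ 1 (mod 8), (2 / 97) = +1. Now have (23 / 97).
97 ≡ 1 (mod 4), so quadratic reciprocity gives (23 / 97) = (97 / 23). Reduce: 97 ≡ 5 (mod 23). Now have (5 / 23).
5 ≡ 1 (mod 4), so quadratic reciprocity gives (5 / 23) = (23 / 5). Reduce: 23 ≡ 3 (mod 5). Now have (3 / 5).
5 ≡ 1 (mod 4), so quadratic reciprocity gives (3 / 5) = (5 / 3). Reduce: 5 ≡ 2 (mod 3). Now have (2 / 3).
Factor out 2: 2 = 2. Since 3 ≡ 3 (mod 8), (2 / 3) = -1. Now have -(1 / 3).
(1 / 3) = 1. Collecting the sign factors: -1.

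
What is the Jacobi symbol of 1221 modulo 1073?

0

(1221 / 1073)
  = (148 / 1073)    [1221 ≡ 148 mod 1073]
  = (37 / 1073)    [1073 ≡ 1 mod 8 ⇒ (2 / 1073)^2 = +1]
  = (1073 / 37)    [QR: 37 ≡ 1 mod 4, sign kept]
  = (0 / 37)    [1073 ≡ 0 mod 37]
  = 0    [numerator 0, gcd > 1]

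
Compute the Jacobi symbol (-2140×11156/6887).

By multiplicativity, (-2140·11156/6887) = (-2140/6887)·(11156/6887).
First factor (-2140/6887):
Reduce the numerator: -2140 ≡ 4747 (mod 6887), so (-2140/6887) = (4747/6887).
Both 4747 ≡ 3 and 6887 ≡ 3 (mod 4), so reciprocity gives (4747/6887) = -(6887/4747). Reduce: 6887 ≡ 2140 (mod 4747). Now have -(2140/4747).
Factor out 2: 2140 = 2^2·535. Since 4747 ≡ 3 (mod 8), (2/4747) = -1, and (2/4747)^2 = +1. Now have -(535/4747).
Both 535 ≡ 3 and 4747 ≡ 3 (mod 4), so reciprocity gives (535/4747) = -(4747/535). Reduce: 4747 ≡ 467 (mod 535). Now have (467/535).
Both 467 ≡ 3 and 535 ≡ 3 (mod 4), so reciprocity gives (467/535) = -(535/467). Reduce: 535 ≡ 68 (mod 467). Now have -(68/467).
Factor out 2: 68 = 2^2·17. Since 467 ≡ 3 (mod 8), (2/467) = -1, and (2/467)^2 = +1. Now have -(17/467).
17 ≡ 1 (mod 4), so quadratic reciprocity gives (17/467) = (467/17). Reduce: 467 ≡ 8 (mod 17). Now have -(8/17).
Factor out 2: 8 = 2^3. Since 17 ≡ 1 (mod 8), (2/17) = +1, and (2/17)^3 = +1. Now have -(1/17).
(1/17) = 1. Collecting the sign factors: -1.
Second factor (11156/6887):
Reduce the numerator: 11156 ≡ 4269 (mod 6887), so (11156/6887) = (4269/6887).
4269 ≡ 1 (mod 4), so quadratic reciprocity gives (4269/6887) = (6887/4269). Reduce: 6887 ≡ 2618 (mod 4269). Now have (2618/4269).
Factor out 2: 2618 = 2·1309. Since 4269 ≡ 5 (mod 8), (2/4269) = -1. Now have -(1309/4269).
1309 ≡ 1 (mod 4), so quadratic reciprocity gives (1309/4269) = (4269/1309). Reduce: 4269 ≡ 342 (mod 1309). Now have -(342/1309).
Factor out 2: 342 = 2·171. Since 1309 ≡ 5 (mod 8), (2/1309) = -1. Now have (171/1309).
1309 ≡ 1 (mod 4), so quadratic reciprocity gives (171/1309) = (1309/171). Reduce: 1309 ≡ 112 (mod 171). Now have (112/171).
Factor out 2: 112 = 2^4·7. Since 171 ≡ 3 (mod 8), (2/171) = -1, and (2/171)^4 = +1. Now have (7/171).
Both 7 ≡ 3 and 171 ≡ 3 (mod 4), so reciprocity gives (7/171) = -(171/7). Reduce: 171 ≡ 3 (mod 7). Now have -(3/7).
Both 3 ≡ 3 and 7 ≡ 3 (mod 4), so reciprocity gives (3/7) = -(7/3). Reduce: 7 ≡ 1 (mod 3). Now have (1/3).
(1/3) = 1. Collecting the sign factors: 1.
Product: (-1)·(1) = -1.

-1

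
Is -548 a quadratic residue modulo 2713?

no

(-548|2713)
  = (2165|2713)    [-548 ≡ 2165 mod 2713]
  = (2713|2165)    [QR: 2165 ≡ 1 mod 4, sign kept]
  = (548|2165)    [2713 ≡ 548 mod 2165]
  = (137|2165)    [2165 ≡ 5 mod 8 ⇒ (2|2165)^2 = +1]
  = (2165|137)    [QR: 137 ≡ 1 mod 4, sign kept]
  = (110|137)    [2165 ≡ 110 mod 137]
  = (55|137)    [137 ≡ 1 mod 8 ⇒ (2|137) = +1]
  = (137|55)    [QR: 137 ≡ 1 mod 4, sign kept]
  = (27|55)    [137 ≡ 27 mod 55]
  = -(55|27)    [QR: both ≡ 3 mod 4, sign flips]
  = -(1|27)    [55 ≡ 1 mod 27]
  = -1    [(1|27) = 1]
The Legendre symbol is -1, so x^2 ≡ -548 (mod 2713) has no solution.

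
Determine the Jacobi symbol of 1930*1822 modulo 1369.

By multiplicativity, (1930·1822/1369) = (1930/1369)·(1822/1369).
First factor (1930/1369):
Reduce the numerator: 1930 ≡ 561 (mod 1369), so (1930/1369) = (561/1369).
561 ≡ 1 (mod 4), so quadratic reciprocity gives (561/1369) = (1369/561). Reduce: 1369 ≡ 247 (mod 561). Now have (247/561).
561 ≡ 1 (mod 4), so quadratic reciprocity gives (247/561) = (561/247). Reduce: 561 ≡ 67 (mod 247). Now have (67/247).
Both 67 ≡ 3 and 247 ≡ 3 (mod 4), so reciprocity gives (67/247) = -(247/67). Reduce: 247 ≡ 46 (mod 67). Now have -(46/67).
Factor out 2: 46 = 2·23. Since 67 ≡ 3 (mod 8), (2/67) = -1. Now have (23/67).
Both 23 ≡ 3 and 67 ≡ 3 (mod 4), so reciprocity gives (23/67) = -(67/23). Reduce: 67 ≡ 21 (mod 23). Now have -(21/23).
21 ≡ 1 (mod 4), so quadratic reciprocity gives (21/23) = (23/21). Reduce: 23 ≡ 2 (mod 21). Now have -(2/21).
Factor out 2: 2 = 2. Since 21 ≡ 5 (mod 8), (2/21) = -1. Now have (1/21).
(1/21) = 1. Collecting the sign factors: 1.
Second factor (1822/1369):
Reduce the numerator: 1822 ≡ 453 (mod 1369), so (1822/1369) = (453/1369).
453 ≡ 1 (mod 4), so quadratic reciprocity gives (453/1369) = (1369/453). Reduce: 1369 ≡ 10 (mod 453). Now have (10/453).
Factor out 2: 10 = 2·5. Since 453 ≡ 5 (mod 8), (2/453) = -1. Now have -(5/453).
5 ≡ 1 (mod 4), so quadratic reciprocity gives (5/453) = (453/5). Reduce: 453 ≡ 3 (mod 5). Now have -(3/5).
5 ≡ 1 (mod 4), so quadratic reciprocity gives (3/5) = (5/3). Reduce: 5 ≡ 2 (mod 3). Now have -(2/3).
Factor out 2: 2 = 2. Since 3 ≡ 3 (mod 8), (2/3) = -1. Now have (1/3).
(1/3) = 1. Collecting the sign factors: 1.
Product: (1)·(1) = 1.

1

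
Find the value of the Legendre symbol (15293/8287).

1

(15293/8287)
  = (7006/8287)    [15293 ≡ 7006 mod 8287]
  = (3503/8287)    [8287 ≡ 7 mod 8 ⇒ (2/8287) = +1]
  = -(8287/3503)    [QR: both ≡ 3 mod 4, sign flips]
  = -(1281/3503)    [8287 ≡ 1281 mod 3503]
  = -(3503/1281)    [QR: 1281 ≡ 1 mod 4, sign kept]
  = -(941/1281)    [3503 ≡ 941 mod 1281]
  = -(1281/941)    [QR: 941 ≡ 1 mod 4, sign kept]
  = -(340/941)    [1281 ≡ 340 mod 941]
  = -(85/941)    [941 ≡ 5 mod 8 ⇒ (2/941)^2 = +1]
  = -(941/85)    [QR: 85 ≡ 1 mod 4, sign kept]
  = -(6/85)    [941 ≡ 6 mod 85]
  = (3/85)    [85 ≡ 5 mod 8 ⇒ (2/85) = -1]
  = (85/3)    [QR: 85 ≡ 1 mod 4, sign kept]
  = (1/3)    [85 ≡ 1 mod 3]
  = 1    [(1/3) = 1]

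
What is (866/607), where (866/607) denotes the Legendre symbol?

-1

(866/607)
  = (259/607)    [866 ≡ 259 mod 607]
  = -(607/259)    [QR: both ≡ 3 mod 4, sign flips]
  = -(89/259)    [607 ≡ 89 mod 259]
  = -(259/89)    [QR: 89 ≡ 1 mod 4, sign kept]
  = -(81/89)    [259 ≡ 81 mod 89]
  = -(89/81)    [QR: 81 ≡ 1 mod 4, sign kept]
  = -(8/81)    [89 ≡ 8 mod 81]
  = -(1/81)    [81 ≡ 1 mod 8 ⇒ (2/81)^3 = +1]
  = -1    [(1/81) = 1]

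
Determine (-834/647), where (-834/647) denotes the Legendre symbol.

(-834/647)
  = (460/647)    [-834 ≡ 460 mod 647]
  = (115/647)    [647 ≡ 7 mod 8 ⇒ (2/647)^2 = +1]
  = -(647/115)    [QR: both ≡ 3 mod 4, sign flips]
  = -(72/115)    [647 ≡ 72 mod 115]
  = (9/115)    [115 ≡ 3 mod 8 ⇒ (2/115)^3 = -1]
  = (115/9)    [QR: 9 ≡ 1 mod 4, sign kept]
  = (7/9)    [115 ≡ 7 mod 9]
  = (9/7)    [QR: 9 ≡ 1 mod 4, sign kept]
  = (2/7)    [9 ≡ 2 mod 7]
  = (1/7)    [7 ≡ 7 mod 8 ⇒ (2/7) = +1]
  = 1    [(1/7) = 1]

1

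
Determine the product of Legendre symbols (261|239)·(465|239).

1

By multiplicativity, (261·465|239) = (261|239)·(465|239).
First factor (261|239):
Reduce the numerator: 261 ≡ 22 (mod 239), so (261|239) = (22|239).
Factor out 2: 22 = 2·11. Since 239 ≡ 7 (mod 8), (2|239) = +1. Now have (11|239).
Both 11 ≡ 3 and 239 ≡ 3 (mod 4), so reciprocity gives (11|239) = -(239|11). Reduce: 239 ≡ 8 (mod 11). Now have -(8|11).
Factor out 2: 8 = 2^3. Since 11 ≡ 3 (mod 8), (2|11) = -1, and (2|11)^3 = -1. Now have (1|11).
(1|11) = 1. Collecting the sign factors: 1.
Second factor (465|239):
Reduce the numerator: 465 ≡ 226 (mod 239), so (465|239) = (226|239).
Factor out 2: 226 = 2·113. Since 239 ≡ 7 (mod 8), (2|239) = +1. Now have (113|239).
113 ≡ 1 (mod 4), so quadratic reciprocity gives (113|239) = (239|113). Reduce: 239 ≡ 13 (mod 113). Now have (13|113).
13 ≡ 1 (mod 4), so quadratic reciprocity gives (13|113) = (113|13). Reduce: 113 ≡ 9 (mod 13). Now have (9|13).
9 ≡ 1 (mod 4), so quadratic reciprocity gives (9|13) = (13|9). Reduce: 13 ≡ 4 (mod 9). Now have (4|9).
Factor out 2: 4 = 2^2. Since 9 ≡ 1 (mod 8), (2|9) = +1, and (2|9)^2 = +1. Now have (1|9).
(1|9) = 1. Collecting the sign factors: 1.
Product: (1)·(1) = 1.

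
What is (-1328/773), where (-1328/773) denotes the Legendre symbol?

Pull out -1: (-1328/773) = (-1/773)·(1328/773). Since 773 ≡ 1 (mod 4), (-1/773) = +1. Now have (1328/773).
Reduce the numerator: 1328 ≡ 555 (mod 773), so (1328/773) = (555/773).
773 ≡ 1 (mod 4), so quadratic reciprocity gives (555/773) = (773/555). Reduce: 773 ≡ 218 (mod 555). Now have (218/555).
Factor out 2: 218 = 2·109. Since 555 ≡ 3 (mod 8), (2/555) = -1. Now have -(109/555).
109 ≡ 1 (mod 4), so quadratic reciprocity gives (109/555) = (555/109). Reduce: 555 ≡ 10 (mod 109). Now have -(10/109).
Factor out 2: 10 = 2·5. Since 109 ≡ 5 (mod 8), (2/109) = -1. Now have (5/109).
5 ≡ 1 (mod 4), so quadratic reciprocity gives (5/109) = (109/5). Reduce: 109 ≡ 4 (mod 5). Now have (4/5).
Factor out 2: 4 = 2^2. Since 5 ≡ 5 (mod 8), (2/5) = -1, and (2/5)^2 = +1. Now have (1/5).
(1/5) = 1. Collecting the sign factors: 1.

1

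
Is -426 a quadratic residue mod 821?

(-426|821)
  = (395|821)    [-426 ≡ 395 mod 821]
  = (821|395)    [QR: 821 ≡ 1 mod 4, sign kept]
  = (31|395)    [821 ≡ 31 mod 395]
  = -(395|31)    [QR: both ≡ 3 mod 4, sign flips]
  = -(23|31)    [395 ≡ 23 mod 31]
  = (31|23)    [QR: both ≡ 3 mod 4, sign flips]
  = (8|23)    [31 ≡ 8 mod 23]
  = (1|23)    [23 ≡ 7 mod 8 ⇒ (2|23)^3 = +1]
  = 1    [(1|23) = 1]
(-426|821) = 1, and 821 is prime, so -426 is a quadratic residue mod 821.

yes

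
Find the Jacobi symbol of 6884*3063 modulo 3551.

By multiplicativity, (6884·3063|3551) = (6884|3551)·(3063|3551).
First factor (6884|3551):
Reduce the numerator: 6884 ≡ 3333 (mod 3551), so (6884|3551) = (3333|3551).
3333 ≡ 1 (mod 4), so quadratic reciprocity gives (3333|3551) = (3551|3333). Reduce: 3551 ≡ 218 (mod 3333). Now have (218|3333).
Factor out 2: 218 = 2·109. Since 3333 ≡ 5 (mod 8), (2|3333) = -1. Now have -(109|3333).
109 ≡ 1 (mod 4), so quadratic reciprocity gives (109|3333) = (3333|109). Reduce: 3333 ≡ 63 (mod 109). Now have -(63|109).
109 ≡ 1 (mod 4), so quadratic reciprocity gives (63|109) = (109|63). Reduce: 109 ≡ 46 (mod 63). Now have -(46|63).
Factor out 2: 46 = 2·23. Since 63 ≡ 7 (mod 8), (2|63) = +1. Now have -(23|63).
Both 23 ≡ 3 and 63 ≡ 3 (mod 4), so reciprocity gives (23|63) = -(63|23). Reduce: 63 ≡ 17 (mod 23). Now have (17|23).
17 ≡ 1 (mod 4), so quadratic reciprocity gives (17|23) = (23|17). Reduce: 23 ≡ 6 (mod 17). Now have (6|17).
Factor out 2: 6 = 2·3. Since 17 ≡ 1 (mod 8), (2|17) = +1. Now have (3|17).
17 ≡ 1 (mod 4), so quadratic reciprocity gives (3|17) = (17|3). Reduce: 17 ≡ 2 (mod 3). Now have (2|3).
Factor out 2: 2 = 2. Since 3 ≡ 3 (mod 8), (2|3) = -1. Now have -(1|3).
(1|3) = 1. Collecting the sign factors: -1.
Second factor (3063|3551):
Both 3063 ≡ 3 and 3551 ≡ 3 (mod 4), so reciprocity gives (3063|3551) = -(3551|3063). Reduce: 3551 ≡ 488 (mod 3063). Now have -(488|3063).
Factor out 2: 488 = 2^3·61. Since 3063 ≡ 7 (mod 8), (2|3063) = +1, and (2|3063)^3 = +1. Now have -(61|3063).
61 ≡ 1 (mod 4), so quadratic reciprocity gives (61|3063) = (3063|61). Reduce: 3063 ≡ 13 (mod 61). Now have -(13|61).
13 ≡ 1 (mod 4), so quadratic reciprocity gives (13|61) = (61|13). Reduce: 61 ≡ 9 (mod 13). Now have -(9|13).
9 ≡ 1 (mod 4), so quadratic reciprocity gives (9|13) = (13|9). Reduce: 13 ≡ 4 (mod 9). Now have -(4|9).
Factor out 2: 4 = 2^2. Since 9 ≡ 1 (mod 8), (2|9) = +1, and (2|9)^2 = +1. Now have -(1|9).
(1|9) = 1. Collecting the sign factors: -1.
Product: (-1)·(-1) = 1.

1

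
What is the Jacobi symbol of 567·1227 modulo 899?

1

By multiplicativity, (567·1227|899) = (567|899)·(1227|899).
First factor (567|899):
Both 567 ≡ 3 and 899 ≡ 3 (mod 4), so reciprocity gives (567|899) = -(899|567). Reduce: 899 ≡ 332 (mod 567). Now have -(332|567).
Factor out 2: 332 = 2^2·83. Since 567 ≡ 7 (mod 8), (2|567) = +1, and (2|567)^2 = +1. Now have -(83|567).
Both 83 ≡ 3 and 567 ≡ 3 (mod 4), so reciprocity gives (83|567) = -(567|83). Reduce: 567 ≡ 69 (mod 83). Now have (69|83).
69 ≡ 1 (mod 4), so quadratic reciprocity gives (69|83) = (83|69). Reduce: 83 ≡ 14 (mod 69). Now have (14|69).
Factor out 2: 14 = 2·7. Since 69 ≡ 5 (mod 8), (2|69) = -1. Now have -(7|69).
69 ≡ 1 (mod 4), so quadratic reciprocity gives (7|69) = (69|7). Reduce: 69 ≡ 6 (mod 7). Now have -(6|7).
Factor out 2: 6 = 2·3. Since 7 ≡ 7 (mod 8), (2|7) = +1. Now have -(3|7).
Both 3 ≡ 3 and 7 ≡ 3 (mod 4), so reciprocity gives (3|7) = -(7|3). Reduce: 7 ≡ 1 (mod 3). Now have (1|3).
(1|3) = 1. Collecting the sign factors: 1.
Second factor (1227|899):
Reduce the numerator: 1227 ≡ 328 (mod 899), so (1227|899) = (328|899).
Factor out 2: 328 = 2^3·41. Since 899 ≡ 3 (mod 8), (2|899) = -1, and (2|899)^3 = -1. Now have -(41|899).
41 ≡ 1 (mod 4), so quadratic reciprocity gives (41|899) = (899|41). Reduce: 899 ≡ 38 (mod 41). Now have -(38|41).
Factor out 2: 38 = 2·19. Since 41 ≡ 1 (mod 8), (2|41) = +1. Now have -(19|41).
41 ≡ 1 (mod 4), so quadratic reciprocity gives (19|41) = (41|19). Reduce: 41 ≡ 3 (mod 19). Now have -(3|19).
Both 3 ≡ 3 and 19 ≡ 3 (mod 4), so reciprocity gives (3|19) = -(19|3). Reduce: 19 ≡ 1 (mod 3). Now have (1|3).
(1|3) = 1. Collecting the sign factors: 1.
Product: (1)·(1) = 1.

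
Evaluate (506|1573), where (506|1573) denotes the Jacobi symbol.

Factor out 2: 506 = 2·253. Since 1573 ≡ 5 (mod 8), (2|1573) = -1. Now have -(253|1573).
253 ≡ 1 (mod 4), so quadratic reciprocity gives (253|1573) = (1573|253). Reduce: 1573 ≡ 55 (mod 253). Now have -(55|253).
253 ≡ 1 (mod 4), so quadratic reciprocity gives (55|253) = (253|55). Reduce: 253 ≡ 33 (mod 55). Now have -(33|55).
33 ≡ 1 (mod 4), so quadratic reciprocity gives (33|55) = (55|33). Reduce: 55 ≡ 22 (mod 33). Now have -(22|33).
Factor out 2: 22 = 2·11. Since 33 ≡ 1 (mod 8), (2|33) = +1. Now have -(11|33).
33 ≡ 1 (mod 4), so quadratic reciprocity gives (11|33) = (33|11). Reduce: 33 ≡ 0 (mod 11). Now have -(0|11).
The numerator is now 0 with denominator 11 > 1: the symbol is 0.

0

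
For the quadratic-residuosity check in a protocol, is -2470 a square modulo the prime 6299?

no

Reduce the numerator: -2470 ≡ 3829 (mod 6299), so (-2470/6299) = (3829/6299).
3829 ≡ 1 (mod 4), so quadratic reciprocity gives (3829/6299) = (6299/3829). Reduce: 6299 ≡ 2470 (mod 3829). Now have (2470/3829).
Factor out 2: 2470 = 2·1235. Since 3829 ≡ 5 (mod 8), (2/3829) = -1. Now have -(1235/3829).
3829 ≡ 1 (mod 4), so quadratic reciprocity gives (1235/3829) = (3829/1235). Reduce: 3829 ≡ 124 (mod 1235). Now have -(124/1235).
Factor out 2: 124 = 2^2·31. Since 1235 ≡ 3 (mod 8), (2/1235) = -1, and (2/1235)^2 = +1. Now have -(31/1235).
Both 31 ≡ 3 and 1235 ≡ 3 (mod 4), so reciprocity gives (31/1235) = -(1235/31). Reduce: 1235 ≡ 26 (mod 31). Now have (26/31).
Factor out 2: 26 = 2·13. Since 31 ≡ 7 (mod 8), (2/31) = +1. Now have (13/31).
13 ≡ 1 (mod 4), so quadratic reciprocity gives (13/31) = (31/13). Reduce: 31 ≡ 5 (mod 13). Now have (5/13).
5 ≡ 1 (mod 4), so quadratic reciprocity gives (5/13) = (13/5). Reduce: 13 ≡ 3 (mod 5). Now have (3/5).
5 ≡ 1 (mod 4), so quadratic reciprocity gives (3/5) = (5/3). Reduce: 5 ≡ 2 (mod 3). Now have (2/3).
Factor out 2: 2 = 2. Since 3 ≡ 3 (mod 8), (2/3) = -1. Now have -(1/3).
(1/3) = 1. Collecting the sign factors: -1.
(-2470/6299) = -1, and 6299 is prime, so -2470 is not a quadratic residue mod 6299.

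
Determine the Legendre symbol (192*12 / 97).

1

By multiplicativity, (192·12 / 97) = (192 / 97)·(12 / 97).
First factor (192 / 97):
Reduce the numerator: 192 ≡ 95 (mod 97), so (192 / 97) = (95 / 97).
97 ≡ 1 (mod 4), so quadratic reciprocity gives (95 / 97) = (97 / 95). Reduce: 97 ≡ 2 (mod 95). Now have (2 / 95).
Factor out 2: 2 = 2. Since 95 ≡ 7 (mod 8), (2 / 95) = +1. Now have (1 / 95).
(1 / 95) = 1. Collecting the sign factors: 1.
Second factor (12 / 97):
Factor out 2: 12 = 2^2·3. Since 97 ≡ 1 (mod 8), (2 / 97) = +1, and (2 / 97)^2 = +1. Now have (3 / 97).
97 ≡ 1 (mod 4), so quadratic reciprocity gives (3 / 97) = (97 / 3). Reduce: 97 ≡ 1 (mod 3). Now have (1 / 3).
(1 / 3) = 1. Collecting the sign factors: 1.
Product: (1)·(1) = 1.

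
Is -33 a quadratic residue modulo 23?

yes

Reduce the numerator: -33 ≡ 13 (mod 23), so (-33/23) = (13/23).
13 ≡ 1 (mod 4), so quadratic reciprocity gives (13/23) = (23/13). Reduce: 23 ≡ 10 (mod 13). Now have (10/13).
Factor out 2: 10 = 2·5. Since 13 ≡ 5 (mod 8), (2/13) = -1. Now have -(5/13).
5 ≡ 1 (mod 4), so quadratic reciprocity gives (5/13) = (13/5). Reduce: 13 ≡ 3 (mod 5). Now have -(3/5).
5 ≡ 1 (mod 4), so quadratic reciprocity gives (3/5) = (5/3). Reduce: 5 ≡ 2 (mod 3). Now have -(2/3).
Factor out 2: 2 = 2. Since 3 ≡ 3 (mod 8), (2/3) = -1. Now have (1/3).
(1/3) = 1. Collecting the sign factors: 1.
The Legendre symbol is 1, so x^2 ≡ -33 (mod 23) has solution.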